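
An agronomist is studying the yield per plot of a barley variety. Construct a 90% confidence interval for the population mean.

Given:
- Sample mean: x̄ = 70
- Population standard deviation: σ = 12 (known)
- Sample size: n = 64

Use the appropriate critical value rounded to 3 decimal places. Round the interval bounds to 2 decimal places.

The population standard deviation σ is known, so use a z-interval (standard normal critical value).

For 90% confidence, z* = 1.645 (from standard normal table)

Standard error: SE = σ/√n = 12/√64 = 1.500000

Margin of error: E = z* × SE = 1.645 × 1.500000 = 2.4675

Z-interval: x̄ ± E = 70 ± 2.4675 = (67.5325, 72.4675)

Rounded to 2 decimal places:

(67.53, 72.47)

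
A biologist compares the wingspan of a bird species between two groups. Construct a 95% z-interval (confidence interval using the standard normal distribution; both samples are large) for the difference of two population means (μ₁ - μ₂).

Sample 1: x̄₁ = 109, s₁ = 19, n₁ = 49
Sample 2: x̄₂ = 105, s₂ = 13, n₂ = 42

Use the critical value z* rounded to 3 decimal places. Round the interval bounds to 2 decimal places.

Both samples are large (n₁ = 49 ≥ 30, n₂ = 42 ≥ 30), so a z-interval for the difference of means applies.

Point estimate: x̄₁ - x̄₂ = 109 - 105 = 4

Standard error: SE = √(s₁²/n₁ + s₂²/n₂)
= √(19²/49 + 13²/42)
= √(7.367347 + 4.023810)
= 3.375079

For 95% confidence, z* = 1.96 (from standard normal table)
Margin of error: E = z* × SE = 1.96 × 3.375079 = 6.6152

Z-interval: (x̄₁ - x̄₂) ± E = 4 ± 6.6152 = (-2.6152, 10.6152)

Rounded to 2 decimal places:

(-2.62, 10.62)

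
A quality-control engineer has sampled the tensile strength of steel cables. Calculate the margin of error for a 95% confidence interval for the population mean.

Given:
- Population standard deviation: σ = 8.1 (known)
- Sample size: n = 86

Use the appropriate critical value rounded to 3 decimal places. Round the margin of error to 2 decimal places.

The population standard deviation σ is known, so use the z-interval margin of error formula.

For 95% confidence, z* = 1.96 (from standard normal table)

Margin of error formula for z-interval: E = z* × σ/√n

E = 1.96 × 8.1/√86
  = 1.96 × 0.873445
  = 1.7120

Rounded to 2 decimal places:

1.71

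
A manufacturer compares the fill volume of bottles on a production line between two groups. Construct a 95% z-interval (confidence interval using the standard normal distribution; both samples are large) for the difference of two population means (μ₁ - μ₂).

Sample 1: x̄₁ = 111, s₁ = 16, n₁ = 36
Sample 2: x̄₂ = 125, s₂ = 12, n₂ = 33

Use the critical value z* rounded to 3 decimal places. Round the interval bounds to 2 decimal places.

Both samples are large (n₁ = 36 ≥ 30, n₂ = 33 ≥ 30), so a z-interval for the difference of means applies.

Point estimate: x̄₁ - x̄₂ = 111 - 125 = -14

Standard error: SE = √(s₁²/n₁ + s₂²/n₂)
= √(16²/36 + 12²/33)
= √(7.111111 + 4.363636)
= 3.387440

For 95% confidence, z* = 1.96 (from standard normal table)
Margin of error: E = z* × SE = 1.96 × 3.387440 = 6.6394

Z-interval: (x̄₁ - x̄₂) ± E = -14 ± 6.6394 = (-20.6394, -7.3606)

Rounded to 2 decimal places:

(-20.64, -7.36)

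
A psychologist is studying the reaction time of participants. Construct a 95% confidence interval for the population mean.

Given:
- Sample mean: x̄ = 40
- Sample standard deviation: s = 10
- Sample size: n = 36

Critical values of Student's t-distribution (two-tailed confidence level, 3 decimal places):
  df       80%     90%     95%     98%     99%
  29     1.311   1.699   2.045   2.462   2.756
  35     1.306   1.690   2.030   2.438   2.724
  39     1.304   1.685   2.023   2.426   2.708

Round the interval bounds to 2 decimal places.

The population standard deviation σ is unknown (only the sample standard deviation s is given), so use a t-interval with df = n - 1 = 36 - 1 = 35.

For 95% confidence with df = 35, t* = 2.030 (from t-table)

Standard error: SE = s/√n = 10/√36 = 1.666667

Margin of error: E = t* × SE = 2.030 × 1.666667 = 3.3833

T-interval: x̄ ± E = 40 ± 3.3833 = (36.6167, 43.3833)

Rounded to 2 decimal places:

(36.62, 43.38)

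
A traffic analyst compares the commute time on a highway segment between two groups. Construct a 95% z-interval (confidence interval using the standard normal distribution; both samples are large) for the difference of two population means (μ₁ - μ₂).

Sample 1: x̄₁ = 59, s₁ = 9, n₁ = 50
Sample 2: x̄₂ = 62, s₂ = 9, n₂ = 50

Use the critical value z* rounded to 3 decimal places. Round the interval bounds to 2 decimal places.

Both samples are large (n₁ = 50 ≥ 30, n₂ = 50 ≥ 30), so a z-interval for the difference of means applies.

Point estimate: x̄₁ - x̄₂ = 59 - 62 = -3

Standard error: SE = √(s₁²/n₁ + s₂²/n₂)
= √(9²/50 + 9²/50)
= √(1.620000 + 1.620000)
= 1.800000

For 95% confidence, z* = 1.96 (from standard normal table)
Margin of error: E = z* × SE = 1.96 × 1.800000 = 3.5280

Z-interval: (x̄₁ - x̄₂) ± E = -3 ± 3.5280 = (-6.5280, 0.5280)

Rounded to 2 decimal places:

(-6.53, 0.53)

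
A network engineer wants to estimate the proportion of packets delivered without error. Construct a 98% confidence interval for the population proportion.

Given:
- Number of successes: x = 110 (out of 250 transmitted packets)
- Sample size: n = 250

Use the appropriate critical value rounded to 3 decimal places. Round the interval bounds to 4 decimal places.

Sample proportion: p̂ = 110/250 = 0.440000

Check conditions for normal approximation:
  np̂ = 110 ≥ 10 ✓
  n(1-p̂) = 140 ≥ 10 ✓

The sample is large enough, so use a z-interval (normal approximation) for the proportion.

For 98% confidence, z* = 2.326 (from standard normal table)

Standard error: SE = √(p̂(1-p̂)/n) = √(0.440000×0.560000/250) = 0.03139427

Margin of error: E = z* × SE = 2.326 × 0.03139427 = 0.073023

Z-interval: p̂ ± E = 0.440000 ± 0.073023 = (0.366977, 0.513023)

Rounded to 4 decimal places:

(0.3670, 0.5130)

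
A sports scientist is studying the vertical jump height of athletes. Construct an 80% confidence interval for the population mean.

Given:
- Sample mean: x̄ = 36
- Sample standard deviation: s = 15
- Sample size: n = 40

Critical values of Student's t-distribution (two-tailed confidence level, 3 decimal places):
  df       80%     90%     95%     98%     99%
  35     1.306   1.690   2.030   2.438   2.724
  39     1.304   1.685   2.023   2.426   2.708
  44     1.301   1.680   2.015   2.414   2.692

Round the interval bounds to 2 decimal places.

The population standard deviation σ is unknown (only the sample standard deviation s is given), so use a t-interval with df = n - 1 = 40 - 1 = 39.

For 80% confidence with df = 39, t* = 1.304 (from t-table)

Standard error: SE = s/√n = 15/√40 = 2.371708

Margin of error: E = t* × SE = 1.304 × 2.371708 = 3.0927

T-interval: x̄ ± E = 36 ± 3.0927 = (32.9073, 39.0927)

Rounded to 2 decimal places:

(32.91, 39.09)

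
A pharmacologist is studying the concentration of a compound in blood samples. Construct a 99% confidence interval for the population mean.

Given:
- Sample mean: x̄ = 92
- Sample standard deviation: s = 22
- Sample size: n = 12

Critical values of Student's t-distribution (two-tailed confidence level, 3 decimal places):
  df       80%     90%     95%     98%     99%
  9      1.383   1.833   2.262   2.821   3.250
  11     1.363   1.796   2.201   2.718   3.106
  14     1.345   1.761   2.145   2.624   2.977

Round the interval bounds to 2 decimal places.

The population standard deviation σ is unknown (only the sample standard deviation s is given), so use a t-interval with df = n - 1 = 12 - 1 = 11.

For 99% confidence with df = 11, t* = 3.106 (from t-table)

Standard error: SE = s/√n = 22/√12 = 6.350853

Margin of error: E = t* × SE = 3.106 × 6.350853 = 19.7257

T-interval: x̄ ± E = 92 ± 19.7257 = (72.2743, 111.7257)

Rounded to 2 decimal places:

(72.27, 111.73)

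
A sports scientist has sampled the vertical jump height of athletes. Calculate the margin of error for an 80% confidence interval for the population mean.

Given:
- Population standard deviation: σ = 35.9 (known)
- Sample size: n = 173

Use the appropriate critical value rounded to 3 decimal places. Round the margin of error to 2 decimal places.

The population standard deviation σ is known, so use the z-interval margin of error formula.

For 80% confidence, z* = 1.282 (from standard normal table)

Margin of error formula for z-interval: E = z* × σ/√n

E = 1.282 × 35.9/√173
  = 1.282 × 2.729426
  = 3.4991

Rounded to 2 decimal places:

3.50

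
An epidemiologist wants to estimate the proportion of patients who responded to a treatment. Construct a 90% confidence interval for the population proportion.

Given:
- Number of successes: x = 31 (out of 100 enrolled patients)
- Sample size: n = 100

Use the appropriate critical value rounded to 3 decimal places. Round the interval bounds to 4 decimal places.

Sample proportion: p̂ = 31/100 = 0.310000

Check conditions for normal approximation:
  np̂ = 31 ≥ 10 ✓
  n(1-p̂) = 69 ≥ 10 ✓

The sample is large enough, so use a z-interval (normal approximation) for the proportion.

For 90% confidence, z* = 1.645 (from standard normal table)

Standard error: SE = √(p̂(1-p̂)/n) = √(0.310000×0.690000/100) = 0.04624932

Margin of error: E = z* × SE = 1.645 × 0.04624932 = 0.076080

Z-interval: p̂ ± E = 0.310000 ± 0.076080 = (0.233920, 0.386080)

Rounded to 4 decimal places:

(0.2339, 0.3861)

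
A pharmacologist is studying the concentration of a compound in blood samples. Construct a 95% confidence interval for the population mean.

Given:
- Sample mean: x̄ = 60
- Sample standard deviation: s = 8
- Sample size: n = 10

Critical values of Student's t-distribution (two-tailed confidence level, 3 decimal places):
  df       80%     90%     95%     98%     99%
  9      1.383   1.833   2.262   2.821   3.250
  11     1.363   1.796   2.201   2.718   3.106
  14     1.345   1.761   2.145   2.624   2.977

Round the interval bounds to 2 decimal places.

The population standard deviation σ is unknown (only the sample standard deviation s is given), so use a t-interval with df = n - 1 = 10 - 1 = 9.

For 95% confidence with df = 9, t* = 2.262 (from t-table)

Standard error: SE = s/√n = 8/√10 = 2.529822

Margin of error: E = t* × SE = 2.262 × 2.529822 = 5.7225

T-interval: x̄ ± E = 60 ± 5.7225 = (54.2775, 65.7225)

Rounded to 2 decimal places:

(54.28, 65.72)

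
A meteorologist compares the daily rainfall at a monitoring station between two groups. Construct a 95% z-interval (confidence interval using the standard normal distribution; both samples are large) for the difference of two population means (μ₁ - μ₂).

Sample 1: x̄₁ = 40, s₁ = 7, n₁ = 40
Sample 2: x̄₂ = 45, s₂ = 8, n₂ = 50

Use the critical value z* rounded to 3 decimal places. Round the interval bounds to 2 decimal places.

Both samples are large (n₁ = 40 ≥ 30, n₂ = 50 ≥ 30), so a z-interval for the difference of means applies.

Point estimate: x̄₁ - x̄₂ = 40 - 45 = -5

Standard error: SE = √(s₁²/n₁ + s₂²/n₂)
= √(7²/40 + 8²/50)
= √(1.225000 + 1.280000)
= 1.582719

For 95% confidence, z* = 1.96 (from standard normal table)
Margin of error: E = z* × SE = 1.96 × 1.582719 = 3.1021

Z-interval: (x̄₁ - x̄₂) ± E = -5 ± 3.1021 = (-8.1021, -1.8979)

Rounded to 2 decimal places:

(-8.10, -1.90)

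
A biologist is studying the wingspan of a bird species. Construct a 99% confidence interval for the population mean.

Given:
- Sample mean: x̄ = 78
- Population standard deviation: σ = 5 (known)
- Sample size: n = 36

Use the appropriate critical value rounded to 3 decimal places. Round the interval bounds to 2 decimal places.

The population standard deviation σ is known, so use a z-interval (standard normal critical value).

For 99% confidence, z* = 2.576 (from standard normal table)

Standard error: SE = σ/√n = 5/√36 = 0.833333

Margin of error: E = z* × SE = 2.576 × 0.833333 = 2.1467

Z-interval: x̄ ± E = 78 ± 2.1467 = (75.8533, 80.1467)

Rounded to 2 decimal places:

(75.85, 80.15)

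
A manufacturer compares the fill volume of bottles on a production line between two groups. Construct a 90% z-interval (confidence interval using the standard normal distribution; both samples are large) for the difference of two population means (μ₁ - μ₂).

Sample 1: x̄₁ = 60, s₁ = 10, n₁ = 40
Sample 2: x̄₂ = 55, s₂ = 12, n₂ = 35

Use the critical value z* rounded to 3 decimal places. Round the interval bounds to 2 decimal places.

Both samples are large (n₁ = 40 ≥ 30, n₂ = 35 ≥ 30), so a z-interval for the difference of means applies.

Point estimate: x̄₁ - x̄₂ = 60 - 55 = 5

Standard error: SE = √(s₁²/n₁ + s₂²/n₂)
= √(10²/40 + 12²/35)
= √(2.500000 + 4.114286)
= 2.571825

For 90% confidence, z* = 1.645 (from standard normal table)
Margin of error: E = z* × SE = 1.645 × 2.571825 = 4.2307

Z-interval: (x̄₁ - x̄₂) ± E = 5 ± 4.2307 = (0.7693, 9.2307)

Rounded to 2 decimal places:

(0.77, 9.23)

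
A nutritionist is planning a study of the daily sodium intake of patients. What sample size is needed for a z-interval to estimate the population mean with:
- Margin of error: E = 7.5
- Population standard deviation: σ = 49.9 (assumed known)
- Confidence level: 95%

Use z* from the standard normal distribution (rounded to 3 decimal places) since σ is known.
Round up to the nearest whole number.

Using z* since population σ is known (z-interval formula).

For 95% confidence, z* = 1.96 (from standard normal table)

Sample size formula for z-interval: n = (z*σ/E)²

n = (1.96 × 49.9 / 7.5)²
  = (13.040533)²
  = 170.0555

Round up to the nearest whole number: n = 171

171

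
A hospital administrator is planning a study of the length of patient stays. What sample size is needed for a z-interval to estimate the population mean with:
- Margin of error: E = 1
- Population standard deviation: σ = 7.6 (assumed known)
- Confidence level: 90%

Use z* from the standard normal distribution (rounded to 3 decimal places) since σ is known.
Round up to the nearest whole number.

Using z* since population σ is known (z-interval formula).

For 90% confidence, z* = 1.645 (from standard normal table)

Sample size formula for z-interval: n = (z*σ/E)²

n = (1.645 × 7.6 / 1)²
  = (12.502000)²
  = 156.3000

Round up to the nearest whole number: n = 157

157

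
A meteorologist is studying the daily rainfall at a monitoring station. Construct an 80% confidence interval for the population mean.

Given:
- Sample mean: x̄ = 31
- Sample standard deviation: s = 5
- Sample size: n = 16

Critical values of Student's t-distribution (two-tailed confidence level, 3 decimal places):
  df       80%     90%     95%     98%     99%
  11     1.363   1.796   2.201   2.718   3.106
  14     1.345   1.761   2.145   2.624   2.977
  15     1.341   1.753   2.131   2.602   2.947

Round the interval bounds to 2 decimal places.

The population standard deviation σ is unknown (only the sample standard deviation s is given), so use a t-interval with df = n - 1 = 16 - 1 = 15.

For 80% confidence with df = 15, t* = 1.341 (from t-table)

Standard error: SE = s/√n = 5/√16 = 1.250000

Margin of error: E = t* × SE = 1.341 × 1.250000 = 1.6763

T-interval: x̄ ± E = 31 ± 1.6763 = (29.3238, 32.6763)

Rounded to 2 decimal places:

(29.32, 32.68)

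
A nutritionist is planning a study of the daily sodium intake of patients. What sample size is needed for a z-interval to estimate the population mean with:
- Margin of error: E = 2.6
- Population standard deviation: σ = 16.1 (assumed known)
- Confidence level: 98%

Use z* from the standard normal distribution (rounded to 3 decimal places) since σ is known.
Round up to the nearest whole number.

Using z* since population σ is known (z-interval formula).

For 98% confidence, z* = 2.326 (from standard normal table)

Sample size formula for z-interval: n = (z*σ/E)²

n = (2.326 × 16.1 / 2.6)²
  = (14.403308)²
  = 207.4553

Round up to the nearest whole number: n = 208

208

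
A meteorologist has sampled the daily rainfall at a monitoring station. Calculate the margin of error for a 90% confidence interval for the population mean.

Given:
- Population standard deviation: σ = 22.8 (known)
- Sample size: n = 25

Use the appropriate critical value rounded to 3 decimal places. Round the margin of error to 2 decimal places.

The population standard deviation σ is known, so use the z-interval margin of error formula.

For 90% confidence, z* = 1.645 (from standard normal table)

Margin of error formula for z-interval: E = z* × σ/√n

E = 1.645 × 22.8/√25
  = 1.645 × 4.560000
  = 7.5012

Rounded to 2 decimal places:

7.50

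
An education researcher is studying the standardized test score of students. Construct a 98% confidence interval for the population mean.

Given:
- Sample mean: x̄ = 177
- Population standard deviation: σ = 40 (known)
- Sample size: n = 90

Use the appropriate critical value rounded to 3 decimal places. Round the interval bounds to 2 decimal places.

The population standard deviation σ is known, so use a z-interval (standard normal critical value).

For 98% confidence, z* = 2.326 (from standard normal table)

Standard error: SE = σ/√n = 40/√90 = 4.216370

Margin of error: E = z* × SE = 2.326 × 4.216370 = 9.8073

Z-interval: x̄ ± E = 177 ± 9.8073 = (167.1927, 186.8073)

Rounded to 2 decimal places:

(167.19, 186.81)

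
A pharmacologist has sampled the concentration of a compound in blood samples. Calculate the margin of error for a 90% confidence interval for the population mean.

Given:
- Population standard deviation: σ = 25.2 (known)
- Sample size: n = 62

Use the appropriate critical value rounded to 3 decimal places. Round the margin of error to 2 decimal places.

The population standard deviation σ is known, so use the z-interval margin of error formula.

For 90% confidence, z* = 1.645 (from standard normal table)

Margin of error formula for z-interval: E = z* × σ/√n

E = 1.645 × 25.2/√62
  = 1.645 × 3.200403
  = 5.2647

Rounded to 2 decimal places:

5.26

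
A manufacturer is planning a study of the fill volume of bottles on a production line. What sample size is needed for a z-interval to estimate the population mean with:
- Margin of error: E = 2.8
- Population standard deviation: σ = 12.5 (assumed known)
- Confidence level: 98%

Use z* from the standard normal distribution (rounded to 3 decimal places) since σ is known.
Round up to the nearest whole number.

Using z* since population σ is known (z-interval formula).

For 98% confidence, z* = 2.326 (from standard normal table)

Sample size formula for z-interval: n = (z*σ/E)²

n = (2.326 × 12.5 / 2.8)²
  = (10.383929)²
  = 107.8260

Round up to the nearest whole number: n = 108

108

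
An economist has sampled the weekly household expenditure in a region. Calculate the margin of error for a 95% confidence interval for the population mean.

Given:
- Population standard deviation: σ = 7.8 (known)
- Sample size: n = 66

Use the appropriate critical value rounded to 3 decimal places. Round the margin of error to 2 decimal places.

The population standard deviation σ is known, so use the z-interval margin of error formula.

For 95% confidence, z* = 1.96 (from standard normal table)

Margin of error formula for z-interval: E = z* × σ/√n

E = 1.96 × 7.8/√66
  = 1.96 × 0.960114
  = 1.8818

Rounded to 2 decimal places:

1.88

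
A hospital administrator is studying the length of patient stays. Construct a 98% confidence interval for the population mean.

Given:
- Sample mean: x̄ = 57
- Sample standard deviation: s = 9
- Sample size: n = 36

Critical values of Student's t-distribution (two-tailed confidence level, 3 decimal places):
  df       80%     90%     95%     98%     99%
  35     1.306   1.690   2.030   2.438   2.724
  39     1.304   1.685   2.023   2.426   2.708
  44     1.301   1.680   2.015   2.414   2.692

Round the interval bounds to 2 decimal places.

The population standard deviation σ is unknown (only the sample standard deviation s is given), so use a t-interval with df = n - 1 = 36 - 1 = 35.

For 98% confidence with df = 35, t* = 2.438 (from t-table)

Standard error: SE = s/√n = 9/√36 = 1.500000

Margin of error: E = t* × SE = 2.438 × 1.500000 = 3.6570

T-interval: x̄ ± E = 57 ± 3.6570 = (53.3430, 60.6570)

Rounded to 2 decimal places:

(53.34, 60.66)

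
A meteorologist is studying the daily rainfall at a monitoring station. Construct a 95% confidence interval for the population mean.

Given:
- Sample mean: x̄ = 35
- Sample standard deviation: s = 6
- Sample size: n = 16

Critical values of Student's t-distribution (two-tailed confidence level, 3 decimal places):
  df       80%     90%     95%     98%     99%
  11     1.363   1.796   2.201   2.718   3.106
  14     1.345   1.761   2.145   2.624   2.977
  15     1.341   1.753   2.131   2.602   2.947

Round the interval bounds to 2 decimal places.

The population standard deviation σ is unknown (only the sample standard deviation s is given), so use a t-interval with df = n - 1 = 16 - 1 = 15.

For 95% confidence with df = 15, t* = 2.131 (from t-table)

Standard error: SE = s/√n = 6/√16 = 1.500000

Margin of error: E = t* × SE = 2.131 × 1.500000 = 3.1965

T-interval: x̄ ± E = 35 ± 3.1965 = (31.8035, 38.1965)

Rounded to 2 decimal places:

(31.80, 38.20)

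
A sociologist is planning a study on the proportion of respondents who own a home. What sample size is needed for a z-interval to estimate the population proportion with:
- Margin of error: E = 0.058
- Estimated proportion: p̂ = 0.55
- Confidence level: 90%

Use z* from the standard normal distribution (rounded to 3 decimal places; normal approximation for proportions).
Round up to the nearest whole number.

Using z* for proportion z-interval (normal approximation).

For 90% confidence, z* = 1.645 (from standard normal table)

Sample size formula for proportion z-interval: n = z*²p̂(1-p̂)/E²

n = 1.645² × 0.55 × 0.45 / 0.058²
  = 2.706025 × 0.2475 / 0.003364
  = 199.0907

Round up to the nearest whole number: n = 200

200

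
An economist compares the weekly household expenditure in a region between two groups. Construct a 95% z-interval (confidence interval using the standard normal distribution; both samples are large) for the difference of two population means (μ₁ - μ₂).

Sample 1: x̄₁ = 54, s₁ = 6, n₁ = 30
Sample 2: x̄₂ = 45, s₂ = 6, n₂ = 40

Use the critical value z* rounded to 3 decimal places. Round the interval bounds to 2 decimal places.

Both samples are large (n₁ = 30 ≥ 30, n₂ = 40 ≥ 30), so a z-interval for the difference of means applies.

Point estimate: x̄₁ - x̄₂ = 54 - 45 = 9

Standard error: SE = √(s₁²/n₁ + s₂²/n₂)
= √(6²/30 + 6²/40)
= √(1.200000 + 0.900000)
= 1.449138

For 95% confidence, z* = 1.96 (from standard normal table)
Margin of error: E = z* × SE = 1.96 × 1.449138 = 2.8403

Z-interval: (x̄₁ - x̄₂) ± E = 9 ± 2.8403 = (6.1597, 11.8403)

Rounded to 2 decimal places:

(6.16, 11.84)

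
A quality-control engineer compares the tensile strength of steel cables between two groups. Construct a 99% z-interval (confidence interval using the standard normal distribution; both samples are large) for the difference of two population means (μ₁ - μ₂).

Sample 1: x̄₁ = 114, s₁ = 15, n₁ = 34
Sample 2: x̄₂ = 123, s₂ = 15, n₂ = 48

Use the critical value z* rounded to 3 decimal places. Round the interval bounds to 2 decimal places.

Both samples are large (n₁ = 34 ≥ 30, n₂ = 48 ≥ 30), so a z-interval for the difference of means applies.

Point estimate: x̄₁ - x̄₂ = 114 - 123 = -9

Standard error: SE = √(s₁²/n₁ + s₂²/n₂)
= √(15²/34 + 15²/48)
= √(6.617647 + 4.687500)
= 3.362313

For 99% confidence, z* = 2.576 (from standard normal table)
Margin of error: E = z* × SE = 2.576 × 3.362313 = 8.6613

Z-interval: (x̄₁ - x̄₂) ± E = -9 ± 8.6613 = (-17.6613, -0.3387)

Rounded to 2 decimal places:

(-17.66, -0.34)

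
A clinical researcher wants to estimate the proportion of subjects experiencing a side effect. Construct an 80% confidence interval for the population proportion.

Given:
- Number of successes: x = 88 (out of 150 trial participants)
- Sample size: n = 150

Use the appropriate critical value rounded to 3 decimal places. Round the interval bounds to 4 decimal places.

Sample proportion: p̂ = 88/150 = 0.586667

Check conditions for normal approximation:
  np̂ = 88 ≥ 10 ✓
  n(1-p̂) = 62 ≥ 10 ✓

The sample is large enough, so use a z-interval (normal approximation) for the proportion.

For 80% confidence, z* = 1.282 (from standard normal table)

Standard error: SE = √(p̂(1-p̂)/n) = √(0.586667×0.413333/150) = 0.04020687

Margin of error: E = z* × SE = 1.282 × 0.04020687 = 0.051545

Z-interval: p̂ ± E = 0.586667 ± 0.051545 = (0.535121, 0.638212)

Rounded to 4 decimal places:

(0.5351, 0.6382)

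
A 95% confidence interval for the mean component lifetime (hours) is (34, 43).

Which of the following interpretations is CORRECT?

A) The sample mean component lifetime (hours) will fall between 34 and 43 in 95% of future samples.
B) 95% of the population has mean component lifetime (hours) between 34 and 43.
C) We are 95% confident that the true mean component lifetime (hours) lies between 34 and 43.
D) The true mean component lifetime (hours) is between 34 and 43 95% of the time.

A confidence interval represents our confidence in the procedure, not a probability statement about the parameter.

Key concept: If we repeated this sampling process many times and computed a 95% CI each time, about 95% of those intervals would contain the true population parameter.

For this specific interval (34, 43):
- Midpoint (point estimate): 38.5
- Margin of error: 4.5

The correct interpretation is the one stating confidence that the true parameter lies in the interval — option C.

C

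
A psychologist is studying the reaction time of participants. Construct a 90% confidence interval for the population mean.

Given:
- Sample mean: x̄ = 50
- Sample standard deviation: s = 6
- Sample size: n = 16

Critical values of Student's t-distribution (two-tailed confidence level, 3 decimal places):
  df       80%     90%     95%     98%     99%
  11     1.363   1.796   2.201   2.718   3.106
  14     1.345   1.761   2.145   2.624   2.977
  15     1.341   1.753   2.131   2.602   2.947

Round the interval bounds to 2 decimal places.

The population standard deviation σ is unknown (only the sample standard deviation s is given), so use a t-interval with df = n - 1 = 16 - 1 = 15.

For 90% confidence with df = 15, t* = 1.753 (from t-table)

Standard error: SE = s/√n = 6/√16 = 1.500000

Margin of error: E = t* × SE = 1.753 × 1.500000 = 2.6295

T-interval: x̄ ± E = 50 ± 2.6295 = (47.3705, 52.6295)

Rounded to 2 decimal places:

(47.37, 52.63)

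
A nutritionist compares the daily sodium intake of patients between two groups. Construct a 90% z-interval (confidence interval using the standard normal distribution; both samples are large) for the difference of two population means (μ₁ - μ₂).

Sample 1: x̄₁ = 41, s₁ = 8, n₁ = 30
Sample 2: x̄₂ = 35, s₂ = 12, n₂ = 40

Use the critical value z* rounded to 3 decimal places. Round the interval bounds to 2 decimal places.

Both samples are large (n₁ = 30 ≥ 30, n₂ = 40 ≥ 30), so a z-interval for the difference of means applies.

Point estimate: x̄₁ - x̄₂ = 41 - 35 = 6

Standard error: SE = √(s₁²/n₁ + s₂²/n₂)
= √(8²/30 + 12²/40)
= √(2.133333 + 3.600000)
= 2.394438

For 90% confidence, z* = 1.645 (from standard normal table)
Margin of error: E = z* × SE = 1.645 × 2.394438 = 3.9389

Z-interval: (x̄₁ - x̄₂) ± E = 6 ± 3.9389 = (2.0611, 9.9389)

Rounded to 2 decimal places:

(2.06, 9.94)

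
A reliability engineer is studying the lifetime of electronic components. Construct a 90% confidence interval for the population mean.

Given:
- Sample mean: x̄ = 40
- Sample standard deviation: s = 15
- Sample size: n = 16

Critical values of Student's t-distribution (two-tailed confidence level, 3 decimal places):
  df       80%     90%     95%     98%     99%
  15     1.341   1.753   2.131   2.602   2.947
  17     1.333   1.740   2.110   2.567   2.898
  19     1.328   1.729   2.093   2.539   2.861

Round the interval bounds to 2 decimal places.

The population standard deviation σ is unknown (only the sample standard deviation s is given), so use a t-interval with df = n - 1 = 16 - 1 = 15.

For 90% confidence with df = 15, t* = 1.753 (from t-table)

Standard error: SE = s/√n = 15/√16 = 3.750000

Margin of error: E = t* × SE = 1.753 × 3.750000 = 6.5737

T-interval: x̄ ± E = 40 ± 6.5737 = (33.4263, 46.5737)

Rounded to 2 decimal places:

(33.43, 46.57)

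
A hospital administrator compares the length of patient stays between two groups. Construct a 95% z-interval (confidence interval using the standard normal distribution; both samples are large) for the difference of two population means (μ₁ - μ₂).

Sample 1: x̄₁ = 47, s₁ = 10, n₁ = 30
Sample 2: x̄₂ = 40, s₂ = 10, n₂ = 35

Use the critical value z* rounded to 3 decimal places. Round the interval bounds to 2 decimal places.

Both samples are large (n₁ = 30 ≥ 30, n₂ = 35 ≥ 30), so a z-interval for the difference of means applies.

Point estimate: x̄₁ - x̄₂ = 47 - 40 = 7

Standard error: SE = √(s₁²/n₁ + s₂²/n₂)
= √(10²/30 + 10²/35)
= √(3.333333 + 2.857143)
= 2.488067

For 95% confidence, z* = 1.96 (from standard normal table)
Margin of error: E = z* × SE = 1.96 × 2.488067 = 4.8766

Z-interval: (x̄₁ - x̄₂) ± E = 7 ± 4.8766 = (2.1234, 11.8766)

Rounded to 2 decimal places:

(2.12, 11.88)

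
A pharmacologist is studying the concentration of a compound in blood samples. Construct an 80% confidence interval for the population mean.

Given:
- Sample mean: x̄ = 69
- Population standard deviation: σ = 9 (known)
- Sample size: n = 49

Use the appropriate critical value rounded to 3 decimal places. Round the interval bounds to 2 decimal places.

The population standard deviation σ is known, so use a z-interval (standard normal critical value).

For 80% confidence, z* = 1.282 (from standard normal table)

Standard error: SE = σ/√n = 9/√49 = 1.285714

Margin of error: E = z* × SE = 1.282 × 1.285714 = 1.6483

Z-interval: x̄ ± E = 69 ± 1.6483 = (67.3517, 70.6483)

Rounded to 2 decimal places:

(67.35, 70.65)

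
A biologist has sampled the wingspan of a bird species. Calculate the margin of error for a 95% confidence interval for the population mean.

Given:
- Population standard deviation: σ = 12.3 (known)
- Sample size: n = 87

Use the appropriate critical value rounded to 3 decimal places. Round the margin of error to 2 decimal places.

The population standard deviation σ is known, so use the z-interval margin of error formula.

For 95% confidence, z* = 1.96 (from standard normal table)

Margin of error formula for z-interval: E = z* × σ/√n

E = 1.96 × 12.3/√87
  = 1.96 × 1.318698
  = 2.5846

Rounded to 2 decimal places:

2.58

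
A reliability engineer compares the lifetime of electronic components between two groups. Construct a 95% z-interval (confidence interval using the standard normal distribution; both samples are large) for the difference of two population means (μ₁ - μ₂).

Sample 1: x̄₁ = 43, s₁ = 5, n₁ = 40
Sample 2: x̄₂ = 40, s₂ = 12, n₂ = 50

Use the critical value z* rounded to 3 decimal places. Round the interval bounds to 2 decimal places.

Both samples are large (n₁ = 40 ≥ 30, n₂ = 50 ≥ 30), so a z-interval for the difference of means applies.

Point estimate: x̄₁ - x̄₂ = 43 - 40 = 3

Standard error: SE = √(s₁²/n₁ + s₂²/n₂)
= √(5²/40 + 12²/50)
= √(0.625000 + 2.880000)
= 1.872165

For 95% confidence, z* = 1.96 (from standard normal table)
Margin of error: E = z* × SE = 1.96 × 1.872165 = 3.6694

Z-interval: (x̄₁ - x̄₂) ± E = 3 ± 3.6694 = (-0.6694, 6.6694)

Rounded to 2 decimal places:

(-0.67, 6.67)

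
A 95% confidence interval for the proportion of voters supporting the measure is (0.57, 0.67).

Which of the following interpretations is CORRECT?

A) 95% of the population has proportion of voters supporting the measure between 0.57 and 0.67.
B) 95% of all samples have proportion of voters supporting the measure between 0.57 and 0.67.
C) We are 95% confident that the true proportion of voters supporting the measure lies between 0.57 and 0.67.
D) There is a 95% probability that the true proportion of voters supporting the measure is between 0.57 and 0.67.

A confidence interval represents our confidence in the procedure, not a probability statement about the parameter.

Key concept: If we repeated this sampling process many times and computed a 95% CI each time, about 95% of those intervals would contain the true population parameter.

For this specific interval (0.57, 0.67):
- Midpoint (point estimate): 0.62
- Margin of error: 0.05

The correct interpretation is the one stating confidence that the true parameter lies in the interval — option C.

C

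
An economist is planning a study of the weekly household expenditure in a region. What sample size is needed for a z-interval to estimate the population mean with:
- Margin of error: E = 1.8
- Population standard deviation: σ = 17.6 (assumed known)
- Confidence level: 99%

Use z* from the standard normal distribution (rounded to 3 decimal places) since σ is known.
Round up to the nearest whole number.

Using z* since population σ is known (z-interval formula).

For 99% confidence, z* = 2.576 (from standard normal table)

Sample size formula for z-interval: n = (z*σ/E)²

n = (2.576 × 17.6 / 1.8)²
  = (25.187556)²
  = 634.4130

Round up to the nearest whole number: n = 635

635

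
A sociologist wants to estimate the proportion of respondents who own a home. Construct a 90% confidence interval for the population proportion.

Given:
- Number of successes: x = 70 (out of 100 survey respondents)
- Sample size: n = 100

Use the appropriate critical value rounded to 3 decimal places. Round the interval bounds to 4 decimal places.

Sample proportion: p̂ = 70/100 = 0.700000

Check conditions for normal approximation:
  np̂ = 70 ≥ 10 ✓
  n(1-p̂) = 30 ≥ 10 ✓

The sample is large enough, so use a z-interval (normal approximation) for the proportion.

For 90% confidence, z* = 1.645 (from standard normal table)

Standard error: SE = √(p̂(1-p̂)/n) = √(0.700000×0.300000/100) = 0.04582576

Margin of error: E = z* × SE = 1.645 × 0.04582576 = 0.075383

Z-interval: p̂ ± E = 0.700000 ± 0.075383 = (0.624617, 0.775383)

Rounded to 4 decimal places:

(0.6246, 0.7754)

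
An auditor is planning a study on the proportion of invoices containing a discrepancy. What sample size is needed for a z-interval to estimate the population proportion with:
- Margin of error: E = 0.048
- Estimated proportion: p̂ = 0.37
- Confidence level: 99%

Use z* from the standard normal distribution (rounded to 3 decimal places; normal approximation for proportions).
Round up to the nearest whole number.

Using z* for proportion z-interval (normal approximation).

For 99% confidence, z* = 2.576 (from standard normal table)

Sample size formula for proportion z-interval: n = z*²p̂(1-p̂)/E²

n = 2.576² × 0.37 × 0.63 / 0.048²
  = 6.635776 × 0.2331 / 0.002304
  = 671.3539

Round up to the nearest whole number: n = 672

672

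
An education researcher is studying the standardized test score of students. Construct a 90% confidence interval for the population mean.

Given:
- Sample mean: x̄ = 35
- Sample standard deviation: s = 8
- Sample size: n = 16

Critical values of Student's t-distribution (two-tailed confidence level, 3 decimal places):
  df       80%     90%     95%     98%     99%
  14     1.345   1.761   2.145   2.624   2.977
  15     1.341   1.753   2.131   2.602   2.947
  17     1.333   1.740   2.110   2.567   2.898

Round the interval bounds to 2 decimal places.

The population standard deviation σ is unknown (only the sample standard deviation s is given), so use a t-interval with df = n - 1 = 16 - 1 = 15.

For 90% confidence with df = 15, t* = 1.753 (from t-table)

Standard error: SE = s/√n = 8/√16 = 2.000000

Margin of error: E = t* × SE = 1.753 × 2.000000 = 3.5060

T-interval: x̄ ± E = 35 ± 3.5060 = (31.4940, 38.5060)

Rounded to 2 decimal places:

(31.49, 38.51)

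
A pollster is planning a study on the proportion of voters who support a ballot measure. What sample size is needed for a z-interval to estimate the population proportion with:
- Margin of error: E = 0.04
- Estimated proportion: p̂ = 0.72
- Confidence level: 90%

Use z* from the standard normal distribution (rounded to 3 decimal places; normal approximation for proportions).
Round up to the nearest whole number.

Using z* for proportion z-interval (normal approximation).

For 90% confidence, z* = 1.645 (from standard normal table)

Sample size formula for proportion z-interval: n = z*²p̂(1-p̂)/E²

n = 1.645² × 0.72 × 0.28 / 0.04²
  = 2.706025 × 0.2016 / 0.0016
  = 340.9592

Round up to the nearest whole number: n = 341

341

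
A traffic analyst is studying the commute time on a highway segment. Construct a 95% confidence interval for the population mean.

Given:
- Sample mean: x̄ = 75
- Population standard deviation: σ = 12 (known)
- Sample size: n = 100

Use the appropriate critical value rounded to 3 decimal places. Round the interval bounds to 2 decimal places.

The population standard deviation σ is known, so use a z-interval (standard normal critical value).

For 95% confidence, z* = 1.96 (from standard normal table)

Standard error: SE = σ/√n = 12/√100 = 1.200000

Margin of error: E = z* × SE = 1.96 × 1.200000 = 2.3520

Z-interval: x̄ ± E = 75 ± 2.3520 = (72.6480, 77.3520)

Rounded to 2 decimal places:

(72.65, 77.35)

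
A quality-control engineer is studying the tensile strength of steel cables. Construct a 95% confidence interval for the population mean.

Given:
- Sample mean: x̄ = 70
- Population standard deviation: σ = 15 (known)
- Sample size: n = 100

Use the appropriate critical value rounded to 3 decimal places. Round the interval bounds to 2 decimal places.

The population standard deviation σ is known, so use a z-interval (standard normal critical value).

For 95% confidence, z* = 1.96 (from standard normal table)

Standard error: SE = σ/√n = 15/√100 = 1.500000

Margin of error: E = z* × SE = 1.96 × 1.500000 = 2.9400

Z-interval: x̄ ± E = 70 ± 2.9400 = (67.0600, 72.9400)

Rounded to 2 decimal places:

(67.06, 72.94)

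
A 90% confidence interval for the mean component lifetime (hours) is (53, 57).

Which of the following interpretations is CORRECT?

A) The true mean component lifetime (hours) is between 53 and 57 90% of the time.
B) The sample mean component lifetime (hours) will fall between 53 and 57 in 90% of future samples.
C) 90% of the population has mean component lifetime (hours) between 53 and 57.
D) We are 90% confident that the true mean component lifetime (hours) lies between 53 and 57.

A confidence interval represents our confidence in the procedure, not a probability statement about the parameter.

Key concept: If we repeated this sampling process many times and computed a 90% CI each time, about 90% of those intervals would contain the true population parameter.

For this specific interval (53, 57):
- Midpoint (point estimate): 55
- Margin of error: 2

The correct interpretation is the one stating confidence that the true parameter lies in the interval — option D.

D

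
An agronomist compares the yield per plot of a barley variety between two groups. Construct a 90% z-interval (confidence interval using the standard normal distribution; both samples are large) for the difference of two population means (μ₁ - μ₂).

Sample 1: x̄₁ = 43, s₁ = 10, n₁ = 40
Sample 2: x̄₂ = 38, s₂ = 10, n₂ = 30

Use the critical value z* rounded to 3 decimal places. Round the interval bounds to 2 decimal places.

Both samples are large (n₁ = 40 ≥ 30, n₂ = 30 ≥ 30), so a z-interval for the difference of means applies.

Point estimate: x̄₁ - x̄₂ = 43 - 38 = 5

Standard error: SE = √(s₁²/n₁ + s₂²/n₂)
= √(10²/40 + 10²/30)
= √(2.500000 + 3.333333)
= 2.415229

For 90% confidence, z* = 1.645 (from standard normal table)
Margin of error: E = z* × SE = 1.645 × 2.415229 = 3.9731

Z-interval: (x̄₁ - x̄₂) ± E = 5 ± 3.9731 = (1.0269, 8.9731)

Rounded to 2 decimal places:

(1.03, 8.97)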